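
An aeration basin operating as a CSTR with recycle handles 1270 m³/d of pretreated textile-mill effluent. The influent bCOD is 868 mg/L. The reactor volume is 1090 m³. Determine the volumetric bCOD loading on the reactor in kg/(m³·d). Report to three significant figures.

Applied bCOD load per unit volume = Q·S₀/V = (1270 × 868/1000)/1090 = 1.011 kg bCOD·m⁻³·d⁻¹.

L_v ≈ 1.01 kg bCOD/(m³·d)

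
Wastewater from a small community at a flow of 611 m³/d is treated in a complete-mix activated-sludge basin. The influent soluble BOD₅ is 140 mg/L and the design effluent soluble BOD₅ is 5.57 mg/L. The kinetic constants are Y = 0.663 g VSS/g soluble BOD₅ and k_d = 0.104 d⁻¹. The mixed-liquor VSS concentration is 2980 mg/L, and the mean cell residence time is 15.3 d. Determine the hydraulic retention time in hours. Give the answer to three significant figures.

Steady-state biomass mass balance: V·X·(1 + k_d·θ_c) = Y·Q·(S₀ − S)·θ_c, so V = 0.663 × 611 × (140 − 5.57) × 15.3 / [2980 × (1 + 0.104 × 15.3)] = 8.33×10^5 / 7722 = 107.9 m³.
τ = V/Q = 107.9/611 = 0.1766 d, or 4.238 h.

τ ≈ 4.24 h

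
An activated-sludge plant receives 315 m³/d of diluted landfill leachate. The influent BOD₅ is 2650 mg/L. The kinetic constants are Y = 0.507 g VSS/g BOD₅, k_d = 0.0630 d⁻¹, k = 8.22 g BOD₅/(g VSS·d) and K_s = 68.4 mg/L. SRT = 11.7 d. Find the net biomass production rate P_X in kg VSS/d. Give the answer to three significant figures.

P_X ≈ 243 kg VSS/d

From the Monod/SRT balance for a CMAS, S = K_s·(1+k_d θ_c)/[θ_c·(Y k − k_d) − 1] = 68.4 × (1 + 0.0630 × 11.7) / [11.7 × (0.507 × 8.22 − 0.0630) − 1] = 118.8 / 47.02 = 2.527 mg/L.
Correct the yield for decay: Y_obs = Y/(1 + k_d θ_c) = 0.507 / (1 + 0.0630 × 11.7) = 0.507 / 1.737 = 0.2919.
Substrate removed = Q·(S₀ − S) = 315 m³/d × (2650 − 2.53) g/m³ = 8.34×10^5 g/d = 834.0 kg/d.
So the net sludge growth is P_X = 0.2919 × 834.0 = 243.4 kg VSS/d.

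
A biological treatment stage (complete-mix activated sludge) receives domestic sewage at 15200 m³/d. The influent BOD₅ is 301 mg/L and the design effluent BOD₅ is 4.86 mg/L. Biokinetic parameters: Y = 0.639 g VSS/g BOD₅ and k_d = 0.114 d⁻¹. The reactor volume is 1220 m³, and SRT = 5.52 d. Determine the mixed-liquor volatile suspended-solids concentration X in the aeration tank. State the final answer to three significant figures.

Solving the biomass balance for X: X = Y Q (S₀−S) θ_c / [V (1+k_d θ_c)] = 0.639 × 15200 × (301 − 4.86) × 5.52 / [1220 × (1 + 0.114 × 5.52)] = 7988 mg/L.

X ≈ 7990 mg/L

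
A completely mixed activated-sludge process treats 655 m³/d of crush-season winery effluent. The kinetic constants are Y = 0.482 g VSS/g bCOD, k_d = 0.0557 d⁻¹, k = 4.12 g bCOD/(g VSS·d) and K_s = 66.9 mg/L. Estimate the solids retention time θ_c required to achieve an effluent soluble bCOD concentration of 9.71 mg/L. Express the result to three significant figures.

θ_c ≈ 5.10 d

From 1/θ_c = Y·k·S/(K_s + S) − k_d: Y·k·S/(K_s+S) = 0.482 × 4.12 × 9.71 / (66.9 + 9.71) = 0.2517 d⁻¹.
Then 1/θ_c = μ − k_d = 0.2517 − 0.0557 = 0.1960 d⁻¹, giving θ_c = 5.102 d.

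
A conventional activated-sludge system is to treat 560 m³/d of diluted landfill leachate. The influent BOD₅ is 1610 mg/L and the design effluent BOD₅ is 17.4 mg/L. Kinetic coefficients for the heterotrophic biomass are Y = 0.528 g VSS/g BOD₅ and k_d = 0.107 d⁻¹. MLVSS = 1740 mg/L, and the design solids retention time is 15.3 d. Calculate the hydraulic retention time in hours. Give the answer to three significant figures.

From the SRT design equation V = Y Q (S₀−S) θ_c / [X (1 + k_d θ_c)] = 0.528 × 560 × (1610 − 17.4) × 15.3 / [1740 × (1 + 0.107 × 15.3)] = 7.2×10^6 / 4589 = 1570 m³.
τ = V/Q = 1570/560 = 2.804 d, or 67.29 h.

τ ≈ 67.3 h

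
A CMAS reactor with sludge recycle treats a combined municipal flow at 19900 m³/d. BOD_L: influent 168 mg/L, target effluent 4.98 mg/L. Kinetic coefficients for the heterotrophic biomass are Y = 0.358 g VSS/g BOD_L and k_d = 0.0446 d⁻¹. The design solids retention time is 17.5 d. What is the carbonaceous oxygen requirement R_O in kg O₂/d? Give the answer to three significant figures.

Correct the yield for decay: Y_obs = Y/(1 + k_d θ_c) = 0.358 / (1 + 0.0446 × 17.5) = 0.358 / 1.780 = 0.2011.
Mass of BOD_L removed per day: Q(S₀ − S) = 19900 × 163.0 g/m³ = 3244 kg/d.
P_X = Y_obs·Q·(S₀ − S) = 0.2011 × 3244 = 652.3 kg VSS/d.
R_O = Q·(S₀ − S) − 1.42·P_X = 3244 − 1.42 × 652.3 = 2318 kg O₂/d.

R_O ≈ 2320 kg O₂/d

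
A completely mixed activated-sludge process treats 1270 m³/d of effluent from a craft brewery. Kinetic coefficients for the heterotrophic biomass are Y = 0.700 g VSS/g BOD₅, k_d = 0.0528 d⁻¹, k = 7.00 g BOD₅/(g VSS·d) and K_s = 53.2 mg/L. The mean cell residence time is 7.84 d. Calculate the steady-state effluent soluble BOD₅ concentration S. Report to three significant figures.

S ≈ 2.03 mg/L

For a completely mixed reactor with recycle the Lawrence–McCarty relation gives S = K_s·(1 + k_d·θ_c) / [θ_c·(Y·k − k_d) − 1] = 53.2 × (1 + 0.0528 × 7.84) / [7.84 × (0.700 × 7.00 − 0.0528) − 1] = 75.22 / 37.00 = 2.033 mg/L.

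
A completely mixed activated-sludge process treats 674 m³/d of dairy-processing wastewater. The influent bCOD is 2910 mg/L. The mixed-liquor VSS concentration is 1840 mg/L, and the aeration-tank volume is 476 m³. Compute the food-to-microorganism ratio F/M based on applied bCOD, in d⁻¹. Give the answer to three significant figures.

Food-to-microorganism ratio F/M = Q S₀ / (V X) = 674 × 2910 / (476.0 × 1840) = 2.239 d⁻¹.

F/M ≈ 2.24 d⁻¹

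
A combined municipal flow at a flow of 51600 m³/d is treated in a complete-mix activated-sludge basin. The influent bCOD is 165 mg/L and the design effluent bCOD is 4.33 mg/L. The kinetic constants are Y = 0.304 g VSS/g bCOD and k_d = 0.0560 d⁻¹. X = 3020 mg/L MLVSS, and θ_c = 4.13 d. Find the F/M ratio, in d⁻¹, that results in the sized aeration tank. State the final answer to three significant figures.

Rearranging the biomass balance for a CMAS with decay, V = Y·Q·ΔS·θ_c / [X·(1+k_d θ_c)] = 0.304 × 51600 × (165 − 4.33) × 4.13 / [3020 × (1 + 0.0560 × 4.13)] = 1.04×10^7 / 3718 = 2799 m³.
F/M = Q·S₀ / (V·X) = 51600 × 165 / (2799 × 3020) = 1.007 g bCOD·(g VSS·d)⁻¹.

F/M ≈ 1.01 d⁻¹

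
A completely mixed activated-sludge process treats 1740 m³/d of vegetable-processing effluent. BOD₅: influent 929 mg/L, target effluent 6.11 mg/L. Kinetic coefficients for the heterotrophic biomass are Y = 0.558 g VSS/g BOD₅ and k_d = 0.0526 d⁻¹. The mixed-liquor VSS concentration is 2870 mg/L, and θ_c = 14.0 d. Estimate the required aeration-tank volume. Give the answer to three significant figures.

Steady-state biomass mass balance: V·X·(1 + k_d·θ_c) = Y·Q·(S₀ − S)·θ_c, so V = 0.558 × 1740 × (929 − 6.11) × 14.0 / [2870 × (1 + 0.0526 × 14.0)] = 1.25×10^7 / 4983 = 2517 m³.

V ≈ 2520 m³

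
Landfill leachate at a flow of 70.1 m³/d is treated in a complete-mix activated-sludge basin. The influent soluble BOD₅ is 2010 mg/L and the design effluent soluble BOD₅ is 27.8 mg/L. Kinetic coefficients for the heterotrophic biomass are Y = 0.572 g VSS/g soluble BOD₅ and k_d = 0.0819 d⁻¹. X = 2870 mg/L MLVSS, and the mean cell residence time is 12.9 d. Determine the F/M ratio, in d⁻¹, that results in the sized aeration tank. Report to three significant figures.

Rearranging the biomass balance for a CMAS with decay, V = Y·Q·ΔS·θ_c / [X·(1+k_d θ_c)] = 0.572 × 70.1 × (2010 − 27.8) × 12.9 / [2870 × (1 + 0.0819 × 12.9)] = 1.03×10^6 / 5902 = 173.7 m³.
F/M = Q·S₀ / (V·X) = 70.1 × 2010 / (173.7 × 2870) = 0.2826 g soluble BOD₅·(g VSS·d)⁻¹.

F/M ≈ 0.283 d⁻¹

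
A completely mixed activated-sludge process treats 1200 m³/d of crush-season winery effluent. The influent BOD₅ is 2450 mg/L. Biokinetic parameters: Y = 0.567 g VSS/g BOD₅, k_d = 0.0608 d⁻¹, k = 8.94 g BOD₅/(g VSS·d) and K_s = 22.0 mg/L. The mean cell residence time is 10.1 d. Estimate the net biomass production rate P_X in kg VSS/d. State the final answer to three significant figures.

For a completely mixed reactor with recycle the Lawrence–McCarty relation gives S = K_s·(1 + k_d·θ_c) / [θ_c·(Y·k − k_d) − 1] = 22.0 × (1 + 0.0608 × 10.1) / [10.1 × (0.567 × 8.94 − 0.0608) − 1] = 35.51 / 49.58 = 0.7162 mg/L.
The observed yield is Y_obs = Y/(1 + k_d·θ_c) = 0.567 / (1 + 0.0608 × 10.1) = 0.567 / 1.614 = 0.3513 g VSS per g BOD₅ removed.
ΔS = 2450 − 0.716 = 2449 mg/L, so the substrate removal rate is 1200 × 2449/1000 = 2939 kg BOD₅/d.
Biomass produced: P_X = Y_obs·Q·ΔS = 0.3513 × 2939 ≈ 1032 kg VSS/d.

P_X ≈ 1030 kg VSS/d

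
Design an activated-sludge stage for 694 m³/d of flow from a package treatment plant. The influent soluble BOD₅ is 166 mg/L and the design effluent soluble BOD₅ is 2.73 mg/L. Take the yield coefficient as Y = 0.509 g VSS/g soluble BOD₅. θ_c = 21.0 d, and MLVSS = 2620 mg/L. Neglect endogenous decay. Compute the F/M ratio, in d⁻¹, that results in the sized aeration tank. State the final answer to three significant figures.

With k_d = 0 the design equation reduces to V = Y Q (S₀−S) θ_c / X = 0.509 × 694 × (166 − 2.73) × 21.0 / 2620 = 462.3 m³.
Food-to-microorganism ratio F/M = Q S₀ / (V X) = 694 × 166 / (462.3 × 2620) = 0.09512 d⁻¹.

F/M ≈ 0.0951 d⁻¹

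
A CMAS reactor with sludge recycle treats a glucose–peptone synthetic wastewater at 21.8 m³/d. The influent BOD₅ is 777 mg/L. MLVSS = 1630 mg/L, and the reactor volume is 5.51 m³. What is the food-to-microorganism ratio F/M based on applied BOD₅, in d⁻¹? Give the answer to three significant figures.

F/M ≈ 1.89 d⁻¹

Food-to-microorganism ratio F/M = Q S₀ / (V X) = 21.8 × 777 / (5.510 × 1630) = 1.886 d⁻¹.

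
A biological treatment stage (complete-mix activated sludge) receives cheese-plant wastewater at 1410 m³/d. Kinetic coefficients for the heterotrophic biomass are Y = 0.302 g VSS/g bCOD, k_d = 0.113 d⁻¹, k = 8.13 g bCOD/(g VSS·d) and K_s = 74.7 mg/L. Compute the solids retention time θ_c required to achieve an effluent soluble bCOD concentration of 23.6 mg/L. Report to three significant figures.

Specific growth rate at S = 23.6 mg/L: μ = YkS/(K_s+S) = 0.302·8.13·23.6/(74.7+23.6) = 0.5895 d⁻¹.
θ_c = 1/(μ − k_d) = 1/(0.5895 − 0.113) = 1/0.4765 = 2.099 d.

θ_c ≈ 2.10 d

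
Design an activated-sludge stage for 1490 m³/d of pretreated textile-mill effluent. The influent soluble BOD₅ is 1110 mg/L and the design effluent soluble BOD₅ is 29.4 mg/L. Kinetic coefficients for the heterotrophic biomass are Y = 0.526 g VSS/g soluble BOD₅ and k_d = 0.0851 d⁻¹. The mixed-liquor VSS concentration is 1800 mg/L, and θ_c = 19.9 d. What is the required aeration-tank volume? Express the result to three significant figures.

Rearranging the biomass balance for a CMAS with decay, V = Y·Q·ΔS·θ_c / [X·(1+k_d θ_c)] = 0.526 × 1490 × (1110 − 29.4) × 19.9 / [1800 × (1 + 0.0851 × 19.9)] = 1.69×10^7 / 4848 = 3476 m³.

V ≈ 3480 m³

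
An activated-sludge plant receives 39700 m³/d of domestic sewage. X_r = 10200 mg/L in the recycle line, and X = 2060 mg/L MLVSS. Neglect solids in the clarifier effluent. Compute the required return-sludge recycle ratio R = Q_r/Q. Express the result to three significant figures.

Mass balance around the secondary clarifier (neglecting effluent solids): R = X / (X_r − X) = 2060 / (10200 − 2060) = 0.2531.

R ≈ 0.253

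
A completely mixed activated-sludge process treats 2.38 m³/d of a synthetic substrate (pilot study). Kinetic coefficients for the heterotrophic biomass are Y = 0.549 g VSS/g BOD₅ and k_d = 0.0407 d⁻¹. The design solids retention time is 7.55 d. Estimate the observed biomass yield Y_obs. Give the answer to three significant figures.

Y_obs ≈ 0.420 g VSS/g BOD₅

Correct the yield for decay: Y_obs = Y/(1 + k_d θ_c) = 0.549 / (1 + 0.0407 × 7.55) = 0.549 / 1.307 = 0.4200.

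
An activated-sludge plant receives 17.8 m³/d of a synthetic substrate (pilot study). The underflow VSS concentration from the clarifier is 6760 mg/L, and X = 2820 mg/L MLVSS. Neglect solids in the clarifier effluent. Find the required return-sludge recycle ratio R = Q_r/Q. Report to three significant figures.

R ≈ 0.716

R = Q_r/Q = X/(X_r − X) = 2820 / (6760 − 2820) = 0.7157.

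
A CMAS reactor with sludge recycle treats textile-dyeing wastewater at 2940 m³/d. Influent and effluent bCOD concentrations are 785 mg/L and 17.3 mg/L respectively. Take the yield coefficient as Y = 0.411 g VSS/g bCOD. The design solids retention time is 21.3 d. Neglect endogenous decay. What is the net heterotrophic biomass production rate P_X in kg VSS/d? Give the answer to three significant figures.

With endogenous decay neglected, the observed yield equals the true yield: Y_obs = Y = 0.411 g VSS/g bCOD.
ΔS = 785 − 17.3 = 767.7 mg/L, so the substrate removal rate is 2940 × 767.7/1000 = 2257 kg bCOD/d.
Biomass produced: P_X = Y_obs·Q·ΔS = 0.4110 × 2257 ≈ 927.6 kg VSS/d.

P_X ≈ 928 kg VSS/d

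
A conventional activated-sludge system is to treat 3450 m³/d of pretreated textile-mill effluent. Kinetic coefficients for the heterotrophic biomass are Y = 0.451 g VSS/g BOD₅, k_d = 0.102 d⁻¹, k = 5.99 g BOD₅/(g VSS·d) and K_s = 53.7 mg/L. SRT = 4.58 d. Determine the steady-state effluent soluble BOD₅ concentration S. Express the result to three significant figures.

From the Monod/SRT balance for a CMAS, S = K_s·(1+k_d θ_c)/[θ_c·(Y k − k_d) − 1] = 53.7 × (1 + 0.102 × 4.58) / [4.58 × (0.451 × 5.99 − 0.102) − 1] = 78.79 / 10.91 = 7.224 mg/L.

S ≈ 7.22 mg/L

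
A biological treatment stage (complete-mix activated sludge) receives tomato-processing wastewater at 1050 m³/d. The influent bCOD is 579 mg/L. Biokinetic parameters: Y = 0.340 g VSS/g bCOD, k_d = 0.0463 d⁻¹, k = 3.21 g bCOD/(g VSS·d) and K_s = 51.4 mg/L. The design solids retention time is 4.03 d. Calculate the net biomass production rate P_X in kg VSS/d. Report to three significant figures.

P_X ≈ 168 kg VSS/d

For a completely mixed reactor with recycle the Lawrence–McCarty relation gives S = K_s·(1 + k_d·θ_c) / [θ_c·(Y·k − k_d) − 1] = 51.4 × (1 + 0.0463 × 4.03) / [4.03 × (0.340 × 3.21 − 0.0463) − 1] = 60.99 / 3.212 = 18.99 mg/L.
Correct the yield for decay: Y_obs = Y/(1 + k_d θ_c) = 0.340 / (1 + 0.0463 × 4.03) = 0.340 / 1.187 = 0.2865.
Substrate removed = Q·(S₀ − S) = 1050 m³/d × (579 − 19.0) g/m³ = 5.88×10^5 g/d = 588.0 kg/d.
Net biomass production P_X = Y_obs × Q·(S₀ − S) = 0.2865 × 588.0 = 168.5 kg VSS/d.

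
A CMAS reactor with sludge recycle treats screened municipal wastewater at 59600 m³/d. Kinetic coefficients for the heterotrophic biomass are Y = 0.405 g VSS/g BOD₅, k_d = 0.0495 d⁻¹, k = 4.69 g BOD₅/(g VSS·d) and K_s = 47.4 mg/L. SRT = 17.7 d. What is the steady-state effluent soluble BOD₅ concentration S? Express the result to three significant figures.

S ≈ 2.80 mg/L

For a completely mixed reactor with recycle the Lawrence–McCarty relation gives S = K_s·(1 + k_d·θ_c) / [θ_c·(Y·k − k_d) − 1] = 47.4 × (1 + 0.0495 × 17.7) / [17.7 × (0.405 × 4.69 − 0.0495) − 1] = 88.93 / 31.74 = 2.801 mg/L.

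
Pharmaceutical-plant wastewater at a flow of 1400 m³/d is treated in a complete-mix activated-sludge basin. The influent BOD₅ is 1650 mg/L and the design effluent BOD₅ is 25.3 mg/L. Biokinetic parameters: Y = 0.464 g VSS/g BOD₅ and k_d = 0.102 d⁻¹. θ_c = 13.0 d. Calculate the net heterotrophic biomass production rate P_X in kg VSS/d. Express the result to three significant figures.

Y_obs = Y / (1 + k_d θ_c) = 0.464 / (1 + 0.102 × 13.0) = 0.464 / 2.326 = 0.1995.
Mass of BOD₅ removed per day: Q(S₀ − S) = 1400 × 1625 g/m³ = 2275 kg/d.
Biomass produced: P_X = Y_obs·Q·ΔS = 0.1995 × 2275 ≈ 453.7 kg VSS/d.

P_X ≈ 454 kg VSS/d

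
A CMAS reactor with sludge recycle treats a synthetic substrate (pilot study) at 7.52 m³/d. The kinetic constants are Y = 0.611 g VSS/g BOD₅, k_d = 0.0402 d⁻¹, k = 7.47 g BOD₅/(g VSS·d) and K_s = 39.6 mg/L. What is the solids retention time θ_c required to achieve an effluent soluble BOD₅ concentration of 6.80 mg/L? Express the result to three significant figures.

θ_c ≈ 1.59 d

Specific growth rate at S = 6.80 mg/L: μ = YkS/(K_s+S) = 0.611·7.47·6.80/(39.6+6.80) = 0.6689 d⁻¹.
θ_c = 1/(μ − k_d) = 1/(0.6689 − 0.0402) = 1/0.6287 = 1.591 d.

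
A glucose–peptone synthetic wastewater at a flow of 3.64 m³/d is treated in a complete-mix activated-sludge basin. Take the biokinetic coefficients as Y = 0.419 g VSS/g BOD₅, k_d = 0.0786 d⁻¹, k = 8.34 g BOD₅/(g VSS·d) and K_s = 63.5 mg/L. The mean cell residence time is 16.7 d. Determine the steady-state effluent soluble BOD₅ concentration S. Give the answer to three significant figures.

Effluent substrate depends only on kinetics and SRT: S = K_s(1 + k_d θ_c) / [θ_c(Yk − k_d) − 1] = 63.5 × (1 + 0.0786 × 16.7) / [16.7 × (0.419 × 8.34 − 0.0786) − 1] = 146.9 / 56.04 = 2.620 mg/L.

S ≈ 2.62 mg/L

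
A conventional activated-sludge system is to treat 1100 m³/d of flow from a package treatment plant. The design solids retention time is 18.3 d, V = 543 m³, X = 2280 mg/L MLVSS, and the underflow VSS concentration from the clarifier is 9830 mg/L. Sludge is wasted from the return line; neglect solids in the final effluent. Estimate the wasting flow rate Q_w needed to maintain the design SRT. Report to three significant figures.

Q_w ≈ 6.88 m³/d

Wasting from the return line (neglecting effluent solids): Q_w = V·X / (θ_c·X_r) = 543.0 × 2280 / (18.3 × 9830) = 6.882 m³/d.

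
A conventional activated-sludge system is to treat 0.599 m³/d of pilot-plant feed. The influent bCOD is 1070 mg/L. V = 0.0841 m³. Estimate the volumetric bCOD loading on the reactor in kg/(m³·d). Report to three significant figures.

L_v ≈ 7.62 kg bCOD/(m³·d)

L_v = Q S₀ / V = 0.599 × 1070 × 10⁻³ / 0.08410 = 7.621 kg/(m³·d).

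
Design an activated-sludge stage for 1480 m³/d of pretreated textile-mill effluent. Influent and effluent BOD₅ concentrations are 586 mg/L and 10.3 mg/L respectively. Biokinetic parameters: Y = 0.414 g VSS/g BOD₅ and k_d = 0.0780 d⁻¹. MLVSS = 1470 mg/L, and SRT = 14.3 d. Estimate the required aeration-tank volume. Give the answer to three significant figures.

V ≈ 1620 m³

Steady-state biomass mass balance: V·X·(1 + k_d·θ_c) = Y·Q·(S₀ − S)·θ_c, so V = 0.414 × 1480 × (586 − 10.3) × 14.3 / [1470 × (1 + 0.0780 × 14.3)] = 5.04×10^6 / 3110 = 1622 m³.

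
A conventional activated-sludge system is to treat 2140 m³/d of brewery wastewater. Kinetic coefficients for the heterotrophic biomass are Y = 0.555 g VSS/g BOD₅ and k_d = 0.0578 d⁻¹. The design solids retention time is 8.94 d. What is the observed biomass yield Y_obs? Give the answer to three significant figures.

Correct the yield for decay: Y_obs = Y/(1 + k_d θ_c) = 0.555 / (1 + 0.0578 × 8.94) = 0.555 / 1.517 = 0.3659.

Y_obs ≈ 0.366 g VSS/g BOD₅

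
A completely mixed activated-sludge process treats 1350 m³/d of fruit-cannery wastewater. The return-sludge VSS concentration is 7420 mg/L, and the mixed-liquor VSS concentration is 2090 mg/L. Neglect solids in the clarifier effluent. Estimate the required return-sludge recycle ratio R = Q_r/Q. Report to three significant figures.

R ≈ 0.392

Solids balance on the clarifier gives (1+R)X = R·X_r, so R = X/(X_r − X) = 2090 / (7420 − 2090) = 0.3921.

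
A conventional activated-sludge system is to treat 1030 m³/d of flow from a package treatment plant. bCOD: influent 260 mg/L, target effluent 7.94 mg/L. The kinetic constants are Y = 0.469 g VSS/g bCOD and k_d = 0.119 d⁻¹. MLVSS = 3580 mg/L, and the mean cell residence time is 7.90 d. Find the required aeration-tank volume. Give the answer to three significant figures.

Steady-state biomass mass balance: V·X·(1 + k_d·θ_c) = Y·Q·(S₀ − S)·θ_c, so V = 0.469 × 1030 × (260 − 7.94) × 7.90 / [3580 × (1 + 0.119 × 7.90)] = 9.62×10^5 / 6946 = 138.5 m³.

V ≈ 138 m³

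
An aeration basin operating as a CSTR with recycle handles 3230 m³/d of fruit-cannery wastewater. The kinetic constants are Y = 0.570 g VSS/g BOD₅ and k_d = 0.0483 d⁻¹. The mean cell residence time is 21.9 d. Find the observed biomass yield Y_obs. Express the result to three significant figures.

Observed yield with endogenous decay: Y_obs = Y / (1 + k_d·θ_c) = 0.570 / (1 + 0.0483 × 21.9) = 0.570 / 2.058 = 0.2770 g VSS/g BOD₅.

Y_obs ≈ 0.277 g VSS/g BOD₅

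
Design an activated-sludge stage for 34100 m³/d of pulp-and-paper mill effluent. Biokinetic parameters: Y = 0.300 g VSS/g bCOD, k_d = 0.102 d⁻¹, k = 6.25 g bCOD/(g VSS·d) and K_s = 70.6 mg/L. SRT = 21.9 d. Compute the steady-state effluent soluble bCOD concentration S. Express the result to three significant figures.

From the Monod/SRT balance for a CMAS, S = K_s·(1+k_d θ_c)/[θ_c·(Y k − k_d) − 1] = 70.6 × (1 + 0.102 × 21.9) / [21.9 × (0.300 × 6.25 − 0.102) − 1] = 228.3 / 37.83 = 6.035 mg/L.

S ≈ 6.04 mg/L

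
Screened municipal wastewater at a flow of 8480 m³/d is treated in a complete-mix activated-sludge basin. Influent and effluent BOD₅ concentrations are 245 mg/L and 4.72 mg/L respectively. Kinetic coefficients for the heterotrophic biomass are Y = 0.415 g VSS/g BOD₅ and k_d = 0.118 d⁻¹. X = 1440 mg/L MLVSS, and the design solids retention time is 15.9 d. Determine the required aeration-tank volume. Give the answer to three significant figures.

Rearranging the biomass balance for a CMAS with decay, V = Y·Q·ΔS·θ_c / [X·(1+k_d θ_c)] = 0.415 × 8480 × (245 − 4.72) × 15.9 / [1440 × (1 + 0.118 × 15.9)] = 1.34×10^7 / 4142 = 3246 m³.

V ≈ 3250 m³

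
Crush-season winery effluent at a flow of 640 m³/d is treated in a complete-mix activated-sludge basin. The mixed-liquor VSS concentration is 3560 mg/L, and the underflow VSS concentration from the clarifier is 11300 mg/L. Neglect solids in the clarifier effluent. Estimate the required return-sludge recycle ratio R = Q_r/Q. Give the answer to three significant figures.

Solids balance on the clarifier gives (1+R)X = R·X_r, so R = X/(X_r − X) = 3560 / (11300 − 3560) = 0.4599.

R ≈ 0.460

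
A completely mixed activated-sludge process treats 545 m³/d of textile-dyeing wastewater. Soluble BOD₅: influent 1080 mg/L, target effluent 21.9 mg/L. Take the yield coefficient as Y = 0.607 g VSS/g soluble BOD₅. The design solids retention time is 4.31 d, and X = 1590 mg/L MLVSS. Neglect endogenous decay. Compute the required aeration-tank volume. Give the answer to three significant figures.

V ≈ 949 m³

Biomass mass balance (decay neglected): V·X = Y·Q·(S₀ − S)·θ_c, so V = 0.607 × 545 × (1080 − 21.9) × 4.31 / 1590 = 948.8 m³.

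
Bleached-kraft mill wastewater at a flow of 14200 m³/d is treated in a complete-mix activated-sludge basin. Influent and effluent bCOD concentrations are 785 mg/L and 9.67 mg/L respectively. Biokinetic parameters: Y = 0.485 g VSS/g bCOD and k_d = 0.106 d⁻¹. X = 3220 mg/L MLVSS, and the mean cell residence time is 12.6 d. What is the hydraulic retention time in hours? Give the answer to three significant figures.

τ ≈ 15.1 h

Rearranging the biomass balance for a CMAS with decay, V = Y·Q·ΔS·θ_c / [X·(1+k_d θ_c)] = 0.485 × 14200 × (785 − 9.67) × 12.6 / [3220 × (1 + 0.106 × 12.6)] = 6.73×10^7 / 7521 = 8946 m³.
Hydraulic retention time τ = V/Q = 8946 / 14200 = 0.6300 d = 15.12 h.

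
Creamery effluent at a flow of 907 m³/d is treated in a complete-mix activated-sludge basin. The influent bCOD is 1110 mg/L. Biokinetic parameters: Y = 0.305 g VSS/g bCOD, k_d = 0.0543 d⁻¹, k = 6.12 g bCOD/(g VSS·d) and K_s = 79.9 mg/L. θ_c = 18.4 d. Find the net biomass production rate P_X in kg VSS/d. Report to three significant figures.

Effluent substrate depends only on kinetics and SRT: S = K_s(1 + k_d θ_c) / [θ_c(Yk − k_d) − 1] = 79.9 × (1 + 0.0543 × 18.4) / [18.4 × (0.305 × 6.12 − 0.0543) − 1] = 159.7 / 32.35 = 4.938 mg/L.
The observed yield is Y_obs = Y/(1 + k_d·θ_c) = 0.305 / (1 + 0.0543 × 18.4) = 0.305 / 1.999 = 0.1526 g VSS per g bCOD removed.
ΔS = 1110 − 4.94 = 1105 mg/L, so the substrate removal rate is 907 × 1105/1000 = 1002 kg bCOD/d.
Biomass produced: P_X = Y_obs·Q·ΔS = 0.1526 × 1002 ≈ 152.9 kg VSS/d.

P_X ≈ 153 kg VSS/d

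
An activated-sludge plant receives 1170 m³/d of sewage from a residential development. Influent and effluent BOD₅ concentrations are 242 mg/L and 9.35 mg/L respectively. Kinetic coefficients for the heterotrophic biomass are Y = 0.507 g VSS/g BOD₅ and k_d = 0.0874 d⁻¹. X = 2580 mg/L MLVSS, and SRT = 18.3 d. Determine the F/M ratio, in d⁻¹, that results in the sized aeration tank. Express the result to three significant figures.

F/M ≈ 0.291 d⁻¹

Rearranging the biomass balance for a CMAS with decay, V = Y·Q·ΔS·θ_c / [X·(1+k_d θ_c)] = 0.507 × 1170 × (242 − 9.35) × 18.3 / [2580 × (1 + 0.0874 × 18.3)] = 2.53×10^6 / 6707 = 376.6 m³.
F/M = applied load / biomass = Q·S₀/(V·X) = 1170 × 242 / (376.6 × 2580) = 0.2914 d⁻¹.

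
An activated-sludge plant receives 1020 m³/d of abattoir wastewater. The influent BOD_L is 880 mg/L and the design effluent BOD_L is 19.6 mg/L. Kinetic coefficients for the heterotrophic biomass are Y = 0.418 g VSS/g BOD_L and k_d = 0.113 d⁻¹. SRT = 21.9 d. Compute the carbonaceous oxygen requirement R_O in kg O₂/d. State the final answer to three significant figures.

R_O ≈ 728 kg O₂/d

Observed yield with endogenous decay: Y_obs = Y / (1 + k_d·θ_c) = 0.418 / (1 + 0.113 × 21.9) = 0.418 / 3.475 = 0.1203 g VSS/g BOD_L.
Q·(S₀ − S) = 1020 × (880 − 19.6) × 10⁻³ = 877.6 kg/d removed.
Net sludge production P_X = 0.1203 × 877.6 = 105.6 kg VSS/d.
Carbonaceous O₂ demand = substrate oxidised − cell-mass equivalent = 877.6 − 1.42 × 105.6 = 727.7 kg O₂/d.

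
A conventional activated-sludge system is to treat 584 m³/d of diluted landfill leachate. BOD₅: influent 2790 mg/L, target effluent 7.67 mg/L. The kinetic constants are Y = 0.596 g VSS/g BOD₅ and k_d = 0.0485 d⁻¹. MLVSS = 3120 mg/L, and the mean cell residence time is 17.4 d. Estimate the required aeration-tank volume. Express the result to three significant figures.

Steady-state biomass mass balance: V·X·(1 + k_d·θ_c) = Y·Q·(S₀ − S)·θ_c, so V = 0.596 × 584 × (2790 − 7.67) × 17.4 / [3120 × (1 + 0.0485 × 17.4)] = 1.69×10^7 / 5753 = 2929 m³.

V ≈ 2930 m³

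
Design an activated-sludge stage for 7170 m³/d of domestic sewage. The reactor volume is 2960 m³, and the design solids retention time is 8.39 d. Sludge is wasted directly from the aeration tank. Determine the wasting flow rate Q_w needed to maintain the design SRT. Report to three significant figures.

With mixed-liquor wasting, θ_c = V/Q_w, so Q_w = V/θ_c = 2960/8.39 = 352.8 m³/d.

Q_w ≈ 353 m³/d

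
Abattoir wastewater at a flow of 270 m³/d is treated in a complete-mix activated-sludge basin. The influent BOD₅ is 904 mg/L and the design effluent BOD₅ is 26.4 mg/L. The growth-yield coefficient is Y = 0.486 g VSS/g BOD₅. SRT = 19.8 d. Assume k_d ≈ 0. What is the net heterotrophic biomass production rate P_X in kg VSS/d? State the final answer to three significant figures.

P_X ≈ 115 kg VSS/d

No decay correction is needed, so Y_obs = Y = 0.486.
Mass of BOD₅ removed per day: Q(S₀ − S) = 270 × 877.6 g/m³ = 237.0 kg/d.
P_X = Y_obs · Q(S₀ − S) = 0.4860 × 237.0 = 115.2 kg VSS/d.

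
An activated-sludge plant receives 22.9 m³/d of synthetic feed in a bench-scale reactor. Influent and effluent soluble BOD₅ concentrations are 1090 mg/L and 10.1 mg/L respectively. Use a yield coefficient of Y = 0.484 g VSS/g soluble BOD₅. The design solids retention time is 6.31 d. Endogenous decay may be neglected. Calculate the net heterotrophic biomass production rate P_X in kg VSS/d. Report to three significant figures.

Since k_d ≈ 0, Y_obs = Y = 0.484 g VSS/g soluble BOD₅.
ΔS = 1090 − 10.1 = 1080 mg/L, so the substrate removal rate is 22.9 × 1080/1000 = 24.73 kg soluble BOD₅/d.
P_X = Y_obs · Q(S₀ − S) = 0.4840 × 24.73 = 11.97 kg VSS/d.

P_X ≈ 12.0 kg VSS/d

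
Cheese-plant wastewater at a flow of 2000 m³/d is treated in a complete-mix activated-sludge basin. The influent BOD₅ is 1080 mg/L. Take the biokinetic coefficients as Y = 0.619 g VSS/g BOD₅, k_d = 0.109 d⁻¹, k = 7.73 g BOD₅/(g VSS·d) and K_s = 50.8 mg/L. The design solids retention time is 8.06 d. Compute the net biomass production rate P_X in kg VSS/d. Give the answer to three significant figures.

For a completely mixed reactor with recycle the Lawrence–McCarty relation gives S = K_s·(1 + k_d·θ_c) / [θ_c·(Y·k − k_d) − 1] = 50.8 × (1 + 0.109 × 8.06) / [8.06 × (0.619 × 7.73 − 0.109) − 1] = 95.43 / 36.69 = 2.601 mg/L.
Observed yield with endogenous decay: Y_obs = Y / (1 + k_d·θ_c) = 0.619 / (1 + 0.109 × 8.06) = 0.619 / 1.879 = 0.3295 g VSS/g BOD₅.
Q·(S₀ − S) = 2000 × (1080 − 2.60) × 10⁻³ = 2155 kg/d removed.
P_X = Y_obs · Q(S₀ − S) = 0.3295 × 2155 = 710.0 kg VSS/d.

P_X ≈ 710 kg VSS/d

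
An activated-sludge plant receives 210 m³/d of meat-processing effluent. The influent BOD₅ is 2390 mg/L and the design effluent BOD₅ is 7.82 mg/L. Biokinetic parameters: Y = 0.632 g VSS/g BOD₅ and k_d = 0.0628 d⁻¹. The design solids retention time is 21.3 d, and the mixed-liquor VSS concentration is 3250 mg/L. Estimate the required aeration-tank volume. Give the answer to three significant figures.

V ≈ 886 m³

From the SRT design equation V = Y Q (S₀−S) θ_c / [X (1 + k_d θ_c)] = 0.632 × 210 × (2390 − 7.82) × 21.3 / [3250 × (1 + 0.0628 × 21.3)] = 6.73×10^6 / 7597 = 886.4 m³.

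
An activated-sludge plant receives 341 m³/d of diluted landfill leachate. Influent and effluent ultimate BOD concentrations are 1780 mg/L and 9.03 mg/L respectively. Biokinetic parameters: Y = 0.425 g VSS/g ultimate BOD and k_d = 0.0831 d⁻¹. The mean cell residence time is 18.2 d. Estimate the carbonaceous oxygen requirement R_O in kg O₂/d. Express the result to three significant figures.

R_O ≈ 459 kg O₂/d

Correct the yield for decay: Y_obs = Y/(1 + k_d θ_c) = 0.425 / (1 + 0.0831 × 18.2) = 0.425 / 2.512 = 0.1692.
ΔS = 1780 − 9.03 = 1771 mg/L, so the substrate removal rate is 341 × 1771/1000 = 603.9 kg ultimate BOD/d.
P_X = Y_obs·Q·(S₀ − S) = 0.1692 × 603.9 = 102.2 kg VSS/d.
R_O = Q·(S₀ − S) − 1.42·P_X = 603.9 − 1.42 × 102.2 = 458.8 kg O₂/d.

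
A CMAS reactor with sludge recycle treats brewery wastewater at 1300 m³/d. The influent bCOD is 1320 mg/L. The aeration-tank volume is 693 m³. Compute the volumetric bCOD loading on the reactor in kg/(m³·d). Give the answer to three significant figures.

L_v ≈ 2.48 kg bCOD/(m³·d)

L_v = Q S₀ / V = 1300 × 1320 × 10⁻³ / 693.0 = 2.476 kg/(m³·d).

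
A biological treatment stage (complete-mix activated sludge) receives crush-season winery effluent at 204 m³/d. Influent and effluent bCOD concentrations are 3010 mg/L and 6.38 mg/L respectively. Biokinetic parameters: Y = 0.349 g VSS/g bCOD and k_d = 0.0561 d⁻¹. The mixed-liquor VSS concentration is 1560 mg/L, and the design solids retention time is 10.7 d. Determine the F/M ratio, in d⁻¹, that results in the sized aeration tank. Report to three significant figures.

F/M ≈ 0.429 d⁻¹

Rearranging the biomass balance for a CMAS with decay, V = Y·Q·ΔS·θ_c / [X·(1+k_d θ_c)] = 0.349 × 204 × (3010 − 6.38) × 10.7 / [1560 × (1 + 0.0561 × 10.7)] = 2.29×10^6 / 2496 = 916.6 m³.
F/M = Q·S₀ / (V·X) = 204 × 3010 / (916.6 × 1560) = 0.4294 g bCOD·(g VSS·d)⁻¹.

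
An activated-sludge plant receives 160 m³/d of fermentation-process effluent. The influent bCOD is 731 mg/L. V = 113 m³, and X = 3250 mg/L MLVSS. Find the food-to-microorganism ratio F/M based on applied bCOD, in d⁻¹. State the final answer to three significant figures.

F/M ≈ 0.318 d⁻¹

Food-to-microorganism ratio F/M = Q S₀ / (V X) = 160 × 731 / (113.0 × 3250) = 0.3185 d⁻¹.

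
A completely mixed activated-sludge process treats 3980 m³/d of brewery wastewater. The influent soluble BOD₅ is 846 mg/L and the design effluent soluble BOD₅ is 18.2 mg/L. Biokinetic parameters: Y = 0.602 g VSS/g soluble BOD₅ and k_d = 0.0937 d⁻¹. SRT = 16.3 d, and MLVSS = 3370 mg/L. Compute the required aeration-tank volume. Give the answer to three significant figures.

From the SRT design equation V = Y Q (S₀−S) θ_c / [X (1 + k_d θ_c)] = 0.602 × 3980 × (846 − 18.2) × 16.3 / [3370 × (1 + 0.0937 × 16.3)] = 3.23×10^7 / 8517 = 3796 m³.

V ≈ 3800 m³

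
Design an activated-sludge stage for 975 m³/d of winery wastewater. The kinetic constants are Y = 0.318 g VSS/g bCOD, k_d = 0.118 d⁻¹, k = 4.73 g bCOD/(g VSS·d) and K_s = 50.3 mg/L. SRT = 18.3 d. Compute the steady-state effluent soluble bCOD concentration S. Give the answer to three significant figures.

S ≈ 6.52 mg/L

Effluent substrate depends only on kinetics and SRT: S = K_s(1 + k_d θ_c) / [θ_c(Yk − k_d) − 1] = 50.3 × (1 + 0.118 × 18.3) / [18.3 × (0.318 × 4.73 − 0.118) − 1] = 158.9 / 24.37 = 6.522 mg/L.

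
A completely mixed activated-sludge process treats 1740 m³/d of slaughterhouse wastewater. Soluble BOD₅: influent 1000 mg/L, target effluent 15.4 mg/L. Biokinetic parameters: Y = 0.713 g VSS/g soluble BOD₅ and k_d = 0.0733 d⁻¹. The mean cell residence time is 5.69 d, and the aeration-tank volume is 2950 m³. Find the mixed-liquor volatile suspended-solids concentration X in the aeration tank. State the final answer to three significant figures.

X ≈ 1660 mg/L

From V·X·(1 + k_d·θ_c) = Y·Q·(S₀ − S)·θ_c: X = 0.713 × 1740 × (1000 − 15.4) × 5.69 / [2950 × (1 + 0.0733 × 5.69)] = 1663 mg/L.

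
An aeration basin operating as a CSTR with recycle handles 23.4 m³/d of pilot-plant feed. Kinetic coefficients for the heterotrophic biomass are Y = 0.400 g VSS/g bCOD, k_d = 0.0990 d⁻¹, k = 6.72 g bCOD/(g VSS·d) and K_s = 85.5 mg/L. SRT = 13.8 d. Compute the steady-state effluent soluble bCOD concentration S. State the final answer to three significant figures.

Effluent substrate depends only on kinetics and SRT: S = K_s(1 + k_d θ_c) / [θ_c(Yk − k_d) − 1] = 85.5 × (1 + 0.0990 × 13.8) / [13.8 × (0.400 × 6.72 − 0.0990) − 1] = 202.3 / 34.73 = 5.826 mg/L.

S ≈ 5.83 mg/L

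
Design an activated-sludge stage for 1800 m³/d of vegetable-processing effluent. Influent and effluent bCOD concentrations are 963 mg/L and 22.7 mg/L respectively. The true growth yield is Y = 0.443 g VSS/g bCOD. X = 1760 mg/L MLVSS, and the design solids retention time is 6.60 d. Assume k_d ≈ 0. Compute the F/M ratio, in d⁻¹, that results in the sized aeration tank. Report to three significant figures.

F/M ≈ 0.350 d⁻¹

V·X = Y·Q·ΔS·θ_c gives V = 0.443 × 1800 × (963 − 22.7) × 6.60 / 1760 = 2812 m³.
Food-to-microorganism ratio F/M = Q S₀ / (V X) = 1800 × 963 / (2812 × 1760) = 0.3503 d⁻¹.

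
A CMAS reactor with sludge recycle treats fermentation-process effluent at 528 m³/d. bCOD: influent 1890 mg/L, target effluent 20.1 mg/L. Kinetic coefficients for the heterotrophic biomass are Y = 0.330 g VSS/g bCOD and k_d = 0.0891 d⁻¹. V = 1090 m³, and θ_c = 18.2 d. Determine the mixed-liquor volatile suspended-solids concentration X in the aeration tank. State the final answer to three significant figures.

X ≈ 2080 mg/L

From V·X·(1 + k_d·θ_c) = Y·Q·(S₀ − S)·θ_c: X = 0.330 × 528 × (1890 − 20.1) × 18.2 / [1090 × (1 + 0.0891 × 18.2)] = 2075 mg/L.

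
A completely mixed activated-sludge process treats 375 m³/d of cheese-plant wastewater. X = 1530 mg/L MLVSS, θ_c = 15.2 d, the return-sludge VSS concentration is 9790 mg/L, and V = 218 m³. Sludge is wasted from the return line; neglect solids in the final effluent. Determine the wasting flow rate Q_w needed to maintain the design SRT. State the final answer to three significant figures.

θ_c = V·X/(Q_w·X_r) when wasting from the recycle, so Q_w = V·X/(θ_c·X_r) = 218.0 × 1530 / (15.2 × 9790) = 2.241 m³/d.

Q_w ≈ 2.24 m³/d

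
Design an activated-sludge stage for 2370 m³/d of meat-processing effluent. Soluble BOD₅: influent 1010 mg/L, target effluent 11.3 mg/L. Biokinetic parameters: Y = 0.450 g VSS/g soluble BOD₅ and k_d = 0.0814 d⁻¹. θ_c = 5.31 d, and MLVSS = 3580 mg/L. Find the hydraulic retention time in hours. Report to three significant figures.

τ ≈ 11.2 h

From the SRT design equation V = Y Q (S₀−S) θ_c / [X (1 + k_d θ_c)] = 0.450 × 2370 × (1010 − 11.3) × 5.31 / [3580 × (1 + 0.0814 × 5.31)] = 5.66×10^6 / 5127 = 1103 m³.
Hydraulic retention time τ = V/Q = 1103 / 2370 = 0.4654 d = 11.17 h.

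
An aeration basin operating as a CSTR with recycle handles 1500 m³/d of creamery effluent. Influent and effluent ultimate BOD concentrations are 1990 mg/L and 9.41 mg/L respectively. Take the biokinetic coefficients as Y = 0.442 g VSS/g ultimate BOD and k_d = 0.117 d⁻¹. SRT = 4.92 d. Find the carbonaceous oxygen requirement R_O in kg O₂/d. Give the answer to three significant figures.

R_O ≈ 1790 kg O₂/d

Y_obs = Y / (1 + k_d θ_c) = 0.442 / (1 + 0.117 × 4.92) = 0.442 / 1.576 = 0.2805.
ΔS = 1990 − 9.41 = 1981 mg/L, so the substrate removal rate is 1500 × 1981/1000 = 2971 kg ultimate BOD/d.
Biomass synthesised: P_X = Y_obs × 2971 = 833.4 kg VSS/d.
Carbonaceous O₂ demand = substrate oxidised − cell-mass equivalent = 2971 − 1.42 × 833.4 = 1787 kg O₂/d.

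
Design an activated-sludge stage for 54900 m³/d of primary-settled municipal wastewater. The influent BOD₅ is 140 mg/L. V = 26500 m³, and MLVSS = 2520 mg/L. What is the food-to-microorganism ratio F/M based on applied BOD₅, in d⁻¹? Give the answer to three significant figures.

F/M ≈ 0.115 d⁻¹

F/M = applied load / biomass = Q·S₀/(V·X) = 54900 × 140 / (26500 × 2520) = 0.1151 d⁻¹.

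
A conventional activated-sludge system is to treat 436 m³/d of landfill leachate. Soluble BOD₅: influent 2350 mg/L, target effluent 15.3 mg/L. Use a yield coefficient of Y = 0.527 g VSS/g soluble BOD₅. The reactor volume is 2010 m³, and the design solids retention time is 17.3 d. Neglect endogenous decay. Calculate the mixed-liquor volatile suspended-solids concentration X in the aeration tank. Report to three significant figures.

X ≈ 4620 mg/L

Without decay, X = Y Q (S₀−S) θ_c / V = 0.527 × 436 × (2350 − 15.3) × 17.3 / 2010 = 4617 mg/L.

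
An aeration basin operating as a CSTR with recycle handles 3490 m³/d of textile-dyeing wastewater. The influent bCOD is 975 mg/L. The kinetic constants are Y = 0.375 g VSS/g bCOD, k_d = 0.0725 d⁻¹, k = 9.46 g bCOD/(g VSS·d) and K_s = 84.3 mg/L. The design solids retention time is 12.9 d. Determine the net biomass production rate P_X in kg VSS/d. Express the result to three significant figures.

P_X ≈ 657 kg VSS/d

For a completely mixed reactor with recycle the Lawrence–McCarty relation gives S = K_s·(1 + k_d·θ_c) / [θ_c·(Y·k − k_d) − 1] = 84.3 × (1 + 0.0725 × 12.9) / [12.9 × (0.375 × 9.46 − 0.0725) − 1] = 163.1 / 43.83 = 3.722 mg/L.
The observed yield is Y_obs = Y/(1 + k_d·θ_c) = 0.375 / (1 + 0.0725 × 12.9) = 0.375 / 1.935 = 0.1938 g VSS per g bCOD removed.
Q·(S₀ − S) = 3490 × (975 − 3.72) × 10⁻³ = 3390 kg/d removed.
P_X = Y_obs · Q(S₀ − S) = 0.1938 × 3390 = 656.8 kg VSS/d.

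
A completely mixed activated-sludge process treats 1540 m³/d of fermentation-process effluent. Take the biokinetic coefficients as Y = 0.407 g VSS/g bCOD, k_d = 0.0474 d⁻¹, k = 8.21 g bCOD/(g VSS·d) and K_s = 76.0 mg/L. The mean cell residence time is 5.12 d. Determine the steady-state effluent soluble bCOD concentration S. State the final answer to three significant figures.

S ≈ 5.95 mg/L

For a completely mixed reactor with recycle the Lawrence–McCarty relation gives S = K_s·(1 + k_d·θ_c) / [θ_c·(Y·k − k_d) − 1] = 76.0 × (1 + 0.0474 × 5.12) / [5.12 × (0.407 × 8.21 − 0.0474) − 1] = 94.44 / 15.87 = 5.953 mg/L.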